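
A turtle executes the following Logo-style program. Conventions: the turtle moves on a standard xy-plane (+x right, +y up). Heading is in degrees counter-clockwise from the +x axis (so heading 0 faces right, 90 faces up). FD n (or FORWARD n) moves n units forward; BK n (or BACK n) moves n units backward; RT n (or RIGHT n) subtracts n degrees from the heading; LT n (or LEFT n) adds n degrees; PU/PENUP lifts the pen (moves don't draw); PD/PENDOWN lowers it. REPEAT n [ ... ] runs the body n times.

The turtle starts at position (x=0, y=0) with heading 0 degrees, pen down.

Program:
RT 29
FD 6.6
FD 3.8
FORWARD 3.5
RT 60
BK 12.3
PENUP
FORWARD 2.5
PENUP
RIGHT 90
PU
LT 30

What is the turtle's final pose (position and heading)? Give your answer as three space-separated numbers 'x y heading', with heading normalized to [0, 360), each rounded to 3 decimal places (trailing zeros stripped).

Answer: 11.986 3.06 211

Derivation:
Executing turtle program step by step:
Start: pos=(0,0), heading=0, pen down
RT 29: heading 0 -> 331
FD 6.6: (0,0) -> (5.772,-3.2) [heading=331, draw]
FD 3.8: (5.772,-3.2) -> (9.096,-5.042) [heading=331, draw]
FD 3.5: (9.096,-5.042) -> (12.157,-6.739) [heading=331, draw]
RT 60: heading 331 -> 271
BK 12.3: (12.157,-6.739) -> (11.943,5.559) [heading=271, draw]
PU: pen up
FD 2.5: (11.943,5.559) -> (11.986,3.06) [heading=271, move]
PU: pen up
RT 90: heading 271 -> 181
PU: pen up
LT 30: heading 181 -> 211
Final: pos=(11.986,3.06), heading=211, 4 segment(s) drawn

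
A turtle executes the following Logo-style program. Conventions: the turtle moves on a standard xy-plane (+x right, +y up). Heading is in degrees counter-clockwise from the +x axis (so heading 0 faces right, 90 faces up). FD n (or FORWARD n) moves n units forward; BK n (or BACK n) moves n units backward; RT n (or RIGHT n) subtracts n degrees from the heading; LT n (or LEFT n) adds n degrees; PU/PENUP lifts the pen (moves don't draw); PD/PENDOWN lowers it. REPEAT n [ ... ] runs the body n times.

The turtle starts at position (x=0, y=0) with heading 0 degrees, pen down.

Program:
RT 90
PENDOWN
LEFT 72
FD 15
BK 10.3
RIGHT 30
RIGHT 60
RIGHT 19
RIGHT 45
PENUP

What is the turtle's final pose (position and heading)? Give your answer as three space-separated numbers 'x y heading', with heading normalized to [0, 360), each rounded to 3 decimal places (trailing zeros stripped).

Answer: 4.47 -1.452 188

Derivation:
Executing turtle program step by step:
Start: pos=(0,0), heading=0, pen down
RT 90: heading 0 -> 270
PD: pen down
LT 72: heading 270 -> 342
FD 15: (0,0) -> (14.266,-4.635) [heading=342, draw]
BK 10.3: (14.266,-4.635) -> (4.47,-1.452) [heading=342, draw]
RT 30: heading 342 -> 312
RT 60: heading 312 -> 252
RT 19: heading 252 -> 233
RT 45: heading 233 -> 188
PU: pen up
Final: pos=(4.47,-1.452), heading=188, 2 segment(s) drawn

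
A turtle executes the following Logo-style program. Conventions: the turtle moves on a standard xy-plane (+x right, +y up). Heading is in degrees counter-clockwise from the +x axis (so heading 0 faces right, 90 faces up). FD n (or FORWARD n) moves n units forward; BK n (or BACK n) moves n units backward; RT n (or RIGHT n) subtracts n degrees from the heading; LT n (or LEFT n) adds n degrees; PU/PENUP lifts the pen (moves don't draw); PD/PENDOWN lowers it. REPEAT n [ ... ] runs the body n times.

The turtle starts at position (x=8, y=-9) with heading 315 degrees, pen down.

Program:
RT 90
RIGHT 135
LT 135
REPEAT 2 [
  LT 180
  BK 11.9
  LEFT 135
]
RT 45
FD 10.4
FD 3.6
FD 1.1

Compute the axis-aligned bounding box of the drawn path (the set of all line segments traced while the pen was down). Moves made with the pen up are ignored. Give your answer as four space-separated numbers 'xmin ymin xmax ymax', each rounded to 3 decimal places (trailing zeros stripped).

Answer: -12.315 -17.415 8 -2.315

Derivation:
Executing turtle program step by step:
Start: pos=(8,-9), heading=315, pen down
RT 90: heading 315 -> 225
RT 135: heading 225 -> 90
LT 135: heading 90 -> 225
REPEAT 2 [
  -- iteration 1/2 --
  LT 180: heading 225 -> 45
  BK 11.9: (8,-9) -> (-0.415,-17.415) [heading=45, draw]
  LT 135: heading 45 -> 180
  -- iteration 2/2 --
  LT 180: heading 180 -> 0
  BK 11.9: (-0.415,-17.415) -> (-12.315,-17.415) [heading=0, draw]
  LT 135: heading 0 -> 135
]
RT 45: heading 135 -> 90
FD 10.4: (-12.315,-17.415) -> (-12.315,-7.015) [heading=90, draw]
FD 3.6: (-12.315,-7.015) -> (-12.315,-3.415) [heading=90, draw]
FD 1.1: (-12.315,-3.415) -> (-12.315,-2.315) [heading=90, draw]
Final: pos=(-12.315,-2.315), heading=90, 5 segment(s) drawn

Segment endpoints: x in {-12.315, -12.315, -12.315, -0.415, 8}, y in {-17.415, -17.415, -9, -7.015, -3.415, -2.315}
xmin=-12.315, ymin=-17.415, xmax=8, ymax=-2.315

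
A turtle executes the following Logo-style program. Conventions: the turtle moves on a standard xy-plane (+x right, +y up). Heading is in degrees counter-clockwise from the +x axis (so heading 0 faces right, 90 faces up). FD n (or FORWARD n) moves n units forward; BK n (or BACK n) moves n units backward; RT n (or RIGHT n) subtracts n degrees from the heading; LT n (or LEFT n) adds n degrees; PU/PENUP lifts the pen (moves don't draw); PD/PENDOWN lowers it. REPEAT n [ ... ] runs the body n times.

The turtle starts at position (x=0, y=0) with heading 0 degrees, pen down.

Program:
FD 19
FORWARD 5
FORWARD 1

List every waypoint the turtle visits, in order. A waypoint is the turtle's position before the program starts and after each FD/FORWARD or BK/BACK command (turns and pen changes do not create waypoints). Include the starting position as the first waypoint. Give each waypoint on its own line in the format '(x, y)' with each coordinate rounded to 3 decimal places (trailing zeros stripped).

Answer: (0, 0)
(19, 0)
(24, 0)
(25, 0)

Derivation:
Executing turtle program step by step:
Start: pos=(0,0), heading=0, pen down
FD 19: (0,0) -> (19,0) [heading=0, draw]
FD 5: (19,0) -> (24,0) [heading=0, draw]
FD 1: (24,0) -> (25,0) [heading=0, draw]
Final: pos=(25,0), heading=0, 3 segment(s) drawn
Waypoints (4 total):
(0, 0)
(19, 0)
(24, 0)
(25, 0)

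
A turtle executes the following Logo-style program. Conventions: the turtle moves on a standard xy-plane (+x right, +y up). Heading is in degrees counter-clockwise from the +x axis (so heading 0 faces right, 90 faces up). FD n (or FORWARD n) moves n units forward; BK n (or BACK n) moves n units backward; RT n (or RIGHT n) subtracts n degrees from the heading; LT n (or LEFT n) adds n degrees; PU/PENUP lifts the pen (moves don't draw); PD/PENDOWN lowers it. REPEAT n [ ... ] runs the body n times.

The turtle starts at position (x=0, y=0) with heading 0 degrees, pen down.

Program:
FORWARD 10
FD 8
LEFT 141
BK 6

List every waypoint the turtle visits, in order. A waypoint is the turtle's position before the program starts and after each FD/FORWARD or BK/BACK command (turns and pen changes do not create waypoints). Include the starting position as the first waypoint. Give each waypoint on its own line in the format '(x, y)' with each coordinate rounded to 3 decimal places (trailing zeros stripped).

Executing turtle program step by step:
Start: pos=(0,0), heading=0, pen down
FD 10: (0,0) -> (10,0) [heading=0, draw]
FD 8: (10,0) -> (18,0) [heading=0, draw]
LT 141: heading 0 -> 141
BK 6: (18,0) -> (22.663,-3.776) [heading=141, draw]
Final: pos=(22.663,-3.776), heading=141, 3 segment(s) drawn
Waypoints (4 total):
(0, 0)
(10, 0)
(18, 0)
(22.663, -3.776)

Answer: (0, 0)
(10, 0)
(18, 0)
(22.663, -3.776)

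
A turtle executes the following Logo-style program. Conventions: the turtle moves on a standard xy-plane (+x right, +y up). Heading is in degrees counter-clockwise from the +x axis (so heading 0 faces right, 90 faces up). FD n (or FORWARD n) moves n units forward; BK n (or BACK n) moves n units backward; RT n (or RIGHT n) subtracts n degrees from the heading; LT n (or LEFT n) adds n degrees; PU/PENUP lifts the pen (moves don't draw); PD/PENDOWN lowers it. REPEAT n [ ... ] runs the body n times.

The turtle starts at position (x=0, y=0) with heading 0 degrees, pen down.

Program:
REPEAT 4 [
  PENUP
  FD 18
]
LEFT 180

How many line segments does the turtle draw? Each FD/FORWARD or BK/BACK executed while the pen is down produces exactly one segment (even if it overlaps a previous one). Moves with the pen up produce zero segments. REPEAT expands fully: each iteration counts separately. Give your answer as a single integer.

Executing turtle program step by step:
Start: pos=(0,0), heading=0, pen down
REPEAT 4 [
  -- iteration 1/4 --
  PU: pen up
  FD 18: (0,0) -> (18,0) [heading=0, move]
  -- iteration 2/4 --
  PU: pen up
  FD 18: (18,0) -> (36,0) [heading=0, move]
  -- iteration 3/4 --
  PU: pen up
  FD 18: (36,0) -> (54,0) [heading=0, move]
  -- iteration 4/4 --
  PU: pen up
  FD 18: (54,0) -> (72,0) [heading=0, move]
]
LT 180: heading 0 -> 180
Final: pos=(72,0), heading=180, 0 segment(s) drawn
Segments drawn: 0

Answer: 0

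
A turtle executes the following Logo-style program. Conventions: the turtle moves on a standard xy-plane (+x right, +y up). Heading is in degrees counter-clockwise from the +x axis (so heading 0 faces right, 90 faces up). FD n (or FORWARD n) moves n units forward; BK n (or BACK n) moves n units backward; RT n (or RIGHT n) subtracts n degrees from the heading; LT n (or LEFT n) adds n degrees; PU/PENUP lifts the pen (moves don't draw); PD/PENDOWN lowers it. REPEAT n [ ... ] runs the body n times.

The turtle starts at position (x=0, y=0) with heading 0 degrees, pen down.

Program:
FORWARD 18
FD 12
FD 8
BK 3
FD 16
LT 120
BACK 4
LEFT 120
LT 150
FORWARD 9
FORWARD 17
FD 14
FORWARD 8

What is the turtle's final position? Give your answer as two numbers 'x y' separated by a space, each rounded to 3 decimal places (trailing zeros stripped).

Executing turtle program step by step:
Start: pos=(0,0), heading=0, pen down
FD 18: (0,0) -> (18,0) [heading=0, draw]
FD 12: (18,0) -> (30,0) [heading=0, draw]
FD 8: (30,0) -> (38,0) [heading=0, draw]
BK 3: (38,0) -> (35,0) [heading=0, draw]
FD 16: (35,0) -> (51,0) [heading=0, draw]
LT 120: heading 0 -> 120
BK 4: (51,0) -> (53,-3.464) [heading=120, draw]
LT 120: heading 120 -> 240
LT 150: heading 240 -> 30
FD 9: (53,-3.464) -> (60.794,1.036) [heading=30, draw]
FD 17: (60.794,1.036) -> (75.517,9.536) [heading=30, draw]
FD 14: (75.517,9.536) -> (87.641,16.536) [heading=30, draw]
FD 8: (87.641,16.536) -> (94.569,20.536) [heading=30, draw]
Final: pos=(94.569,20.536), heading=30, 10 segment(s) drawn

Answer: 94.569 20.536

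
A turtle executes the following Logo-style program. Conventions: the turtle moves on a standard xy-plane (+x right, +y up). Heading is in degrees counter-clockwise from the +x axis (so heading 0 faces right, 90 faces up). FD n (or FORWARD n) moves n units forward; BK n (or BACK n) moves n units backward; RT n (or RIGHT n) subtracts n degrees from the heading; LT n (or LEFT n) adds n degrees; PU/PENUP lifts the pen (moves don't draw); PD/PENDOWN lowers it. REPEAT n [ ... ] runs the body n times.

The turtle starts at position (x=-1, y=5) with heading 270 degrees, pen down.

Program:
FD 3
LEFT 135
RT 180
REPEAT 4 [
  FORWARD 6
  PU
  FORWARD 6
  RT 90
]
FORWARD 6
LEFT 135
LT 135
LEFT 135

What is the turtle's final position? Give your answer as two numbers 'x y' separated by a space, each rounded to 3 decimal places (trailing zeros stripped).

Executing turtle program step by step:
Start: pos=(-1,5), heading=270, pen down
FD 3: (-1,5) -> (-1,2) [heading=270, draw]
LT 135: heading 270 -> 45
RT 180: heading 45 -> 225
REPEAT 4 [
  -- iteration 1/4 --
  FD 6: (-1,2) -> (-5.243,-2.243) [heading=225, draw]
  PU: pen up
  FD 6: (-5.243,-2.243) -> (-9.485,-6.485) [heading=225, move]
  RT 90: heading 225 -> 135
  -- iteration 2/4 --
  FD 6: (-9.485,-6.485) -> (-13.728,-2.243) [heading=135, move]
  PU: pen up
  FD 6: (-13.728,-2.243) -> (-17.971,2) [heading=135, move]
  RT 90: heading 135 -> 45
  -- iteration 3/4 --
  FD 6: (-17.971,2) -> (-13.728,6.243) [heading=45, move]
  PU: pen up
  FD 6: (-13.728,6.243) -> (-9.485,10.485) [heading=45, move]
  RT 90: heading 45 -> 315
  -- iteration 4/4 --
  FD 6: (-9.485,10.485) -> (-5.243,6.243) [heading=315, move]
  PU: pen up
  FD 6: (-5.243,6.243) -> (-1,2) [heading=315, move]
  RT 90: heading 315 -> 225
]
FD 6: (-1,2) -> (-5.243,-2.243) [heading=225, move]
LT 135: heading 225 -> 0
LT 135: heading 0 -> 135
LT 135: heading 135 -> 270
Final: pos=(-5.243,-2.243), heading=270, 2 segment(s) drawn

Answer: -5.243 -2.243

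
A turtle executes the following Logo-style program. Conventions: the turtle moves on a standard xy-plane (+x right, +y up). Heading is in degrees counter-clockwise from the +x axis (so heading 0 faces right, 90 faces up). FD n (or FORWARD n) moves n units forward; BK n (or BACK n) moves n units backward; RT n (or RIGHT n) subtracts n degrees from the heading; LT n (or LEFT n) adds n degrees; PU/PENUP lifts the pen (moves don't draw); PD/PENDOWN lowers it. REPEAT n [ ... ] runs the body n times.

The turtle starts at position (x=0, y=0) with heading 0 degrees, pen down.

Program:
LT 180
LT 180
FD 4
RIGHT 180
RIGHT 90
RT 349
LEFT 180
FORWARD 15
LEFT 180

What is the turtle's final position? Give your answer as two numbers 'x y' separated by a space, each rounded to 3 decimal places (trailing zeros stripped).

Executing turtle program step by step:
Start: pos=(0,0), heading=0, pen down
LT 180: heading 0 -> 180
LT 180: heading 180 -> 0
FD 4: (0,0) -> (4,0) [heading=0, draw]
RT 180: heading 0 -> 180
RT 90: heading 180 -> 90
RT 349: heading 90 -> 101
LT 180: heading 101 -> 281
FD 15: (4,0) -> (6.862,-14.724) [heading=281, draw]
LT 180: heading 281 -> 101
Final: pos=(6.862,-14.724), heading=101, 2 segment(s) drawn

Answer: 6.862 -14.724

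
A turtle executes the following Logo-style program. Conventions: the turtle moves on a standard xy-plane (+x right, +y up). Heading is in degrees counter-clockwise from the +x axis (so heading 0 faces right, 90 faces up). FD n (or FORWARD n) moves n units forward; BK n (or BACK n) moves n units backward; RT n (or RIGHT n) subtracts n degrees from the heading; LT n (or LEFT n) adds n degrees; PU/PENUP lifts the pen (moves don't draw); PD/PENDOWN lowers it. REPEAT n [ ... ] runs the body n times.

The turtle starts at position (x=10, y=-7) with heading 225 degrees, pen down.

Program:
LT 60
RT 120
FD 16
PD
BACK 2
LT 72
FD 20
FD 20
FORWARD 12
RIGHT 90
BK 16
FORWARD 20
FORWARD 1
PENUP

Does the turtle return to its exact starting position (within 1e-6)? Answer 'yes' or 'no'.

Answer: no

Derivation:
Executing turtle program step by step:
Start: pos=(10,-7), heading=225, pen down
LT 60: heading 225 -> 285
RT 120: heading 285 -> 165
FD 16: (10,-7) -> (-5.455,-2.859) [heading=165, draw]
PD: pen down
BK 2: (-5.455,-2.859) -> (-3.523,-3.377) [heading=165, draw]
LT 72: heading 165 -> 237
FD 20: (-3.523,-3.377) -> (-14.416,-20.15) [heading=237, draw]
FD 20: (-14.416,-20.15) -> (-25.309,-36.923) [heading=237, draw]
FD 12: (-25.309,-36.923) -> (-31.844,-46.987) [heading=237, draw]
RT 90: heading 237 -> 147
BK 16: (-31.844,-46.987) -> (-18.425,-55.702) [heading=147, draw]
FD 20: (-18.425,-55.702) -> (-35.199,-44.809) [heading=147, draw]
FD 1: (-35.199,-44.809) -> (-36.038,-44.264) [heading=147, draw]
PU: pen up
Final: pos=(-36.038,-44.264), heading=147, 8 segment(s) drawn

Start position: (10, -7)
Final position: (-36.038, -44.264)
Distance = 59.229; >= 1e-6 -> NOT closed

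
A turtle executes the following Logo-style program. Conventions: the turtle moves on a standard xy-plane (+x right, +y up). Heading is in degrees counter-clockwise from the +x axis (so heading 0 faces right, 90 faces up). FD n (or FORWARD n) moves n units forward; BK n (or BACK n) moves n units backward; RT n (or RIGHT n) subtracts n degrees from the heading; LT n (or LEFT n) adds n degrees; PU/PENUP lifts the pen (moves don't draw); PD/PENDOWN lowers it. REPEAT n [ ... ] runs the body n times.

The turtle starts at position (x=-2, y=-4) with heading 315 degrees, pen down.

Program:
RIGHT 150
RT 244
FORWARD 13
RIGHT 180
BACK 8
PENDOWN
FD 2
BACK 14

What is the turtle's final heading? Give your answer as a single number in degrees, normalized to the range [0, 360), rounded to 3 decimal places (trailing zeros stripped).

Executing turtle program step by step:
Start: pos=(-2,-4), heading=315, pen down
RT 150: heading 315 -> 165
RT 244: heading 165 -> 281
FD 13: (-2,-4) -> (0.481,-16.761) [heading=281, draw]
RT 180: heading 281 -> 101
BK 8: (0.481,-16.761) -> (2.007,-24.614) [heading=101, draw]
PD: pen down
FD 2: (2.007,-24.614) -> (1.625,-22.651) [heading=101, draw]
BK 14: (1.625,-22.651) -> (4.297,-36.394) [heading=101, draw]
Final: pos=(4.297,-36.394), heading=101, 4 segment(s) drawn

Answer: 101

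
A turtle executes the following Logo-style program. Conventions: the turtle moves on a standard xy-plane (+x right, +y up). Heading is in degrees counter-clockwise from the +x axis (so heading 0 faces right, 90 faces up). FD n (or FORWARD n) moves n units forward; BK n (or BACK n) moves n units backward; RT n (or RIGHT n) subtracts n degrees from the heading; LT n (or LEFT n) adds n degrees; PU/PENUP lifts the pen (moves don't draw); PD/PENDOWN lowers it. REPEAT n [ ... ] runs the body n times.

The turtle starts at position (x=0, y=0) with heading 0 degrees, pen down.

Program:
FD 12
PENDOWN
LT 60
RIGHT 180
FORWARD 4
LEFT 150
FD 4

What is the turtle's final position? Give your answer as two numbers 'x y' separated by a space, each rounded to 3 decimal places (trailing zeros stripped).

Answer: 13.464 -1.464

Derivation:
Executing turtle program step by step:
Start: pos=(0,0), heading=0, pen down
FD 12: (0,0) -> (12,0) [heading=0, draw]
PD: pen down
LT 60: heading 0 -> 60
RT 180: heading 60 -> 240
FD 4: (12,0) -> (10,-3.464) [heading=240, draw]
LT 150: heading 240 -> 30
FD 4: (10,-3.464) -> (13.464,-1.464) [heading=30, draw]
Final: pos=(13.464,-1.464), heading=30, 3 segment(s) drawn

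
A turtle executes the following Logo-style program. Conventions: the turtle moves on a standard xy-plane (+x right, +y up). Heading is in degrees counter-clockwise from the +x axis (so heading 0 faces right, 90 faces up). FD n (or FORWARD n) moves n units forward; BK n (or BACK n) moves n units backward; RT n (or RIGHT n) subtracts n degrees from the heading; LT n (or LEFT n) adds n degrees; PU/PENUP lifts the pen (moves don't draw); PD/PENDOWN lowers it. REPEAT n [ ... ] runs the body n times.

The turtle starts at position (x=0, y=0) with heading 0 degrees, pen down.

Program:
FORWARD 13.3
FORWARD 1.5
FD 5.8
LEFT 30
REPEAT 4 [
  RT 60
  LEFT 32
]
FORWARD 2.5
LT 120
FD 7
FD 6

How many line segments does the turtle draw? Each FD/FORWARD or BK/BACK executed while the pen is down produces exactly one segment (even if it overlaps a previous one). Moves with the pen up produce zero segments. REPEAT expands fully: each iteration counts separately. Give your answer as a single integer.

Answer: 6

Derivation:
Executing turtle program step by step:
Start: pos=(0,0), heading=0, pen down
FD 13.3: (0,0) -> (13.3,0) [heading=0, draw]
FD 1.5: (13.3,0) -> (14.8,0) [heading=0, draw]
FD 5.8: (14.8,0) -> (20.6,0) [heading=0, draw]
LT 30: heading 0 -> 30
REPEAT 4 [
  -- iteration 1/4 --
  RT 60: heading 30 -> 330
  LT 32: heading 330 -> 2
  -- iteration 2/4 --
  RT 60: heading 2 -> 302
  LT 32: heading 302 -> 334
  -- iteration 3/4 --
  RT 60: heading 334 -> 274
  LT 32: heading 274 -> 306
  -- iteration 4/4 --
  RT 60: heading 306 -> 246
  LT 32: heading 246 -> 278
]
FD 2.5: (20.6,0) -> (20.948,-2.476) [heading=278, draw]
LT 120: heading 278 -> 38
FD 7: (20.948,-2.476) -> (26.464,1.834) [heading=38, draw]
FD 6: (26.464,1.834) -> (31.192,5.528) [heading=38, draw]
Final: pos=(31.192,5.528), heading=38, 6 segment(s) drawn
Segments drawn: 6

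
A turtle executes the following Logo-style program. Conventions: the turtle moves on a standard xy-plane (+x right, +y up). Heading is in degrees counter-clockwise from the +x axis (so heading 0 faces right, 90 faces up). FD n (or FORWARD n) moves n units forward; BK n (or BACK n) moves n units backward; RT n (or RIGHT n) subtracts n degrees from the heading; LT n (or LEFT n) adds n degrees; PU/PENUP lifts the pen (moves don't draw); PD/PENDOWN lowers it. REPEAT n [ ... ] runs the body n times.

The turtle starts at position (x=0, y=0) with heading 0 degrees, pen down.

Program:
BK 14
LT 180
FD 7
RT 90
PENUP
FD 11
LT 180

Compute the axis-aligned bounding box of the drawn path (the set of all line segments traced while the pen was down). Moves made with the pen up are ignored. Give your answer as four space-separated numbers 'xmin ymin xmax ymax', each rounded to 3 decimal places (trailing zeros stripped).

Answer: -21 0 0 0

Derivation:
Executing turtle program step by step:
Start: pos=(0,0), heading=0, pen down
BK 14: (0,0) -> (-14,0) [heading=0, draw]
LT 180: heading 0 -> 180
FD 7: (-14,0) -> (-21,0) [heading=180, draw]
RT 90: heading 180 -> 90
PU: pen up
FD 11: (-21,0) -> (-21,11) [heading=90, move]
LT 180: heading 90 -> 270
Final: pos=(-21,11), heading=270, 2 segment(s) drawn

Segment endpoints: x in {-21, -14, 0}, y in {0, 0}
xmin=-21, ymin=0, xmax=0, ymax=0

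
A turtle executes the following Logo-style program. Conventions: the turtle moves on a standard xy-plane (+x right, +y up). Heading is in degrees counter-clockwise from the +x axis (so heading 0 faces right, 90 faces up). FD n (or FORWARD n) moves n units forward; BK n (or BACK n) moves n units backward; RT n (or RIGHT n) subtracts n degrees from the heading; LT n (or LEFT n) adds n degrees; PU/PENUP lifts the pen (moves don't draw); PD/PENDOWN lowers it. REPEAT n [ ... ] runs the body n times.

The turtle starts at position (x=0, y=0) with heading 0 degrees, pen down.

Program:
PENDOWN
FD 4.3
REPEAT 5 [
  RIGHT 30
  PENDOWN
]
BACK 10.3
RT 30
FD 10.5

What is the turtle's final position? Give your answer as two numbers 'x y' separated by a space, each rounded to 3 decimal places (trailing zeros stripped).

Executing turtle program step by step:
Start: pos=(0,0), heading=0, pen down
PD: pen down
FD 4.3: (0,0) -> (4.3,0) [heading=0, draw]
REPEAT 5 [
  -- iteration 1/5 --
  RT 30: heading 0 -> 330
  PD: pen down
  -- iteration 2/5 --
  RT 30: heading 330 -> 300
  PD: pen down
  -- iteration 3/5 --
  RT 30: heading 300 -> 270
  PD: pen down
  -- iteration 4/5 --
  RT 30: heading 270 -> 240
  PD: pen down
  -- iteration 5/5 --
  RT 30: heading 240 -> 210
  PD: pen down
]
BK 10.3: (4.3,0) -> (13.22,5.15) [heading=210, draw]
RT 30: heading 210 -> 180
FD 10.5: (13.22,5.15) -> (2.72,5.15) [heading=180, draw]
Final: pos=(2.72,5.15), heading=180, 3 segment(s) drawn

Answer: 2.72 5.15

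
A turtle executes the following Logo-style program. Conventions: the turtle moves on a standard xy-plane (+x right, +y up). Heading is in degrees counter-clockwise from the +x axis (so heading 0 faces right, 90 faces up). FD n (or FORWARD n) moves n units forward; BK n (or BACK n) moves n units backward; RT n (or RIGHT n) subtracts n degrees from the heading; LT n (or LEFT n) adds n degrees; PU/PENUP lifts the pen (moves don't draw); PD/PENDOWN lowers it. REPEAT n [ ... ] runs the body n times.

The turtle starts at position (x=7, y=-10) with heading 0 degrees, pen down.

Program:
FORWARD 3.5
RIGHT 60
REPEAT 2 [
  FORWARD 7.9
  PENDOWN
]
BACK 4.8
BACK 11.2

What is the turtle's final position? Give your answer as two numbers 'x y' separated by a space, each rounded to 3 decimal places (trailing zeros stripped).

Answer: 10.4 -9.827

Derivation:
Executing turtle program step by step:
Start: pos=(7,-10), heading=0, pen down
FD 3.5: (7,-10) -> (10.5,-10) [heading=0, draw]
RT 60: heading 0 -> 300
REPEAT 2 [
  -- iteration 1/2 --
  FD 7.9: (10.5,-10) -> (14.45,-16.842) [heading=300, draw]
  PD: pen down
  -- iteration 2/2 --
  FD 7.9: (14.45,-16.842) -> (18.4,-23.683) [heading=300, draw]
  PD: pen down
]
BK 4.8: (18.4,-23.683) -> (16,-19.526) [heading=300, draw]
BK 11.2: (16,-19.526) -> (10.4,-9.827) [heading=300, draw]
Final: pos=(10.4,-9.827), heading=300, 5 segment(s) drawn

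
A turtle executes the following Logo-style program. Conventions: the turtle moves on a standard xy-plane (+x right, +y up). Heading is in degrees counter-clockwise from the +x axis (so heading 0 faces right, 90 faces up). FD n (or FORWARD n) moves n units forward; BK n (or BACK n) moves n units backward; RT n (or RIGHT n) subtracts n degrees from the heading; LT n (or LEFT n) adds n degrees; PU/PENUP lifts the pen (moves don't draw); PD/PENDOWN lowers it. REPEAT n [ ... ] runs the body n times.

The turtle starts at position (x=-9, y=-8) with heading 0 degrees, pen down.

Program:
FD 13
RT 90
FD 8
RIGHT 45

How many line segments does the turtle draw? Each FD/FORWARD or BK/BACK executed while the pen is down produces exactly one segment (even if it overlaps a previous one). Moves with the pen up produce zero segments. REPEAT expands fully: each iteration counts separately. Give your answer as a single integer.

Executing turtle program step by step:
Start: pos=(-9,-8), heading=0, pen down
FD 13: (-9,-8) -> (4,-8) [heading=0, draw]
RT 90: heading 0 -> 270
FD 8: (4,-8) -> (4,-16) [heading=270, draw]
RT 45: heading 270 -> 225
Final: pos=(4,-16), heading=225, 2 segment(s) drawn
Segments drawn: 2

Answer: 2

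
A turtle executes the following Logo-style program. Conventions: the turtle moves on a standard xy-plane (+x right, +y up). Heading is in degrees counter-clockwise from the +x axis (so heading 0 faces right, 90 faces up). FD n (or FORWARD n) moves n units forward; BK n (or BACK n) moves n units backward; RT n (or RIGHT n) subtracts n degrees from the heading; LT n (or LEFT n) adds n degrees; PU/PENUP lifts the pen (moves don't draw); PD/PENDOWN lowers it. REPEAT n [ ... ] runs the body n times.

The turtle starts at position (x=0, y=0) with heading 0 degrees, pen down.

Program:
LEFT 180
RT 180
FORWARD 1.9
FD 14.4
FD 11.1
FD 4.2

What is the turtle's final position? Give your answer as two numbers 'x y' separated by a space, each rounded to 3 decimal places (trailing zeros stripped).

Executing turtle program step by step:
Start: pos=(0,0), heading=0, pen down
LT 180: heading 0 -> 180
RT 180: heading 180 -> 0
FD 1.9: (0,0) -> (1.9,0) [heading=0, draw]
FD 14.4: (1.9,0) -> (16.3,0) [heading=0, draw]
FD 11.1: (16.3,0) -> (27.4,0) [heading=0, draw]
FD 4.2: (27.4,0) -> (31.6,0) [heading=0, draw]
Final: pos=(31.6,0), heading=0, 4 segment(s) drawn

Answer: 31.6 0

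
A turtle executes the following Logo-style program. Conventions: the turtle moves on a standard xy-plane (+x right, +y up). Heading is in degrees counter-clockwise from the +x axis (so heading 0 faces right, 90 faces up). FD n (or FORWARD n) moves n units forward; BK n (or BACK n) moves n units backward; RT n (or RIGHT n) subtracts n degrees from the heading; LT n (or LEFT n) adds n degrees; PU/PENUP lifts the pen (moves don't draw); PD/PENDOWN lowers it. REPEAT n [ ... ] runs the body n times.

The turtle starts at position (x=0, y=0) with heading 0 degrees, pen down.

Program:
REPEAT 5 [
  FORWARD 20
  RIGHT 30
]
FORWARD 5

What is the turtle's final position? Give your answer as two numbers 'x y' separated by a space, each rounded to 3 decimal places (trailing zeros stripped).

Answer: 32.99 -67.141

Derivation:
Executing turtle program step by step:
Start: pos=(0,0), heading=0, pen down
REPEAT 5 [
  -- iteration 1/5 --
  FD 20: (0,0) -> (20,0) [heading=0, draw]
  RT 30: heading 0 -> 330
  -- iteration 2/5 --
  FD 20: (20,0) -> (37.321,-10) [heading=330, draw]
  RT 30: heading 330 -> 300
  -- iteration 3/5 --
  FD 20: (37.321,-10) -> (47.321,-27.321) [heading=300, draw]
  RT 30: heading 300 -> 270
  -- iteration 4/5 --
  FD 20: (47.321,-27.321) -> (47.321,-47.321) [heading=270, draw]
  RT 30: heading 270 -> 240
  -- iteration 5/5 --
  FD 20: (47.321,-47.321) -> (37.321,-64.641) [heading=240, draw]
  RT 30: heading 240 -> 210
]
FD 5: (37.321,-64.641) -> (32.99,-67.141) [heading=210, draw]
Final: pos=(32.99,-67.141), heading=210, 6 segment(s) drawn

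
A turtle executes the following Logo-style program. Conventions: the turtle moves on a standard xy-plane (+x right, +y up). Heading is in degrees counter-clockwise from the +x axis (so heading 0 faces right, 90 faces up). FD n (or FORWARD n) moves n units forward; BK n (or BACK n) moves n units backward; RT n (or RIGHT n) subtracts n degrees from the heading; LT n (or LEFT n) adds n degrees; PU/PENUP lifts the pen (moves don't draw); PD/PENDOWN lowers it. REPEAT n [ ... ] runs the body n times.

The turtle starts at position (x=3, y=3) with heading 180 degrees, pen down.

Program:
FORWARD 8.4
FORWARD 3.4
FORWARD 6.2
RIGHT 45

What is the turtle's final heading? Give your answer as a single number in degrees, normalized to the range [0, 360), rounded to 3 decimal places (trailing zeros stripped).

Answer: 135

Derivation:
Executing turtle program step by step:
Start: pos=(3,3), heading=180, pen down
FD 8.4: (3,3) -> (-5.4,3) [heading=180, draw]
FD 3.4: (-5.4,3) -> (-8.8,3) [heading=180, draw]
FD 6.2: (-8.8,3) -> (-15,3) [heading=180, draw]
RT 45: heading 180 -> 135
Final: pos=(-15,3), heading=135, 3 segment(s) drawn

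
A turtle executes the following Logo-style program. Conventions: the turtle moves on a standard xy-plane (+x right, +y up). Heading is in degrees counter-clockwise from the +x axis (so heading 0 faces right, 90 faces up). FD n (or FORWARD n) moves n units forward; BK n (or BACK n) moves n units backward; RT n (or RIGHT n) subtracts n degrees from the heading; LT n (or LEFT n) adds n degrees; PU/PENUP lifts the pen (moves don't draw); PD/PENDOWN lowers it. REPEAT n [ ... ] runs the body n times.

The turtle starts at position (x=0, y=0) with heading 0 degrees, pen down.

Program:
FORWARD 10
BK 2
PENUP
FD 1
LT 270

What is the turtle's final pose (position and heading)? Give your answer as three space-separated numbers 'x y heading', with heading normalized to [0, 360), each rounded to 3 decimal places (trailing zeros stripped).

Executing turtle program step by step:
Start: pos=(0,0), heading=0, pen down
FD 10: (0,0) -> (10,0) [heading=0, draw]
BK 2: (10,0) -> (8,0) [heading=0, draw]
PU: pen up
FD 1: (8,0) -> (9,0) [heading=0, move]
LT 270: heading 0 -> 270
Final: pos=(9,0), heading=270, 2 segment(s) drawn

Answer: 9 0 270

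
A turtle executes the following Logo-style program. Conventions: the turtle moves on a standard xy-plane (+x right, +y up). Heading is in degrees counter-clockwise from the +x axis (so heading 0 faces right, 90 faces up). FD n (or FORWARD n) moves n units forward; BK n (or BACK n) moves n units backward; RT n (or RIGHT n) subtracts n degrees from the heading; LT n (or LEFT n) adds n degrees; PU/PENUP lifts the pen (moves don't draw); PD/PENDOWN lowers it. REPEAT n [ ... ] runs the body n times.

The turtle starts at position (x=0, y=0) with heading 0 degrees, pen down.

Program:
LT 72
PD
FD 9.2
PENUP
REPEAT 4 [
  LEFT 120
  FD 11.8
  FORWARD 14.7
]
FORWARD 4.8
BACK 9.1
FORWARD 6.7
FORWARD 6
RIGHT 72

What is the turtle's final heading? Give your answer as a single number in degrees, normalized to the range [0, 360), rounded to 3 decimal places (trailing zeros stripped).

Executing turtle program step by step:
Start: pos=(0,0), heading=0, pen down
LT 72: heading 0 -> 72
PD: pen down
FD 9.2: (0,0) -> (2.843,8.75) [heading=72, draw]
PU: pen up
REPEAT 4 [
  -- iteration 1/4 --
  LT 120: heading 72 -> 192
  FD 11.8: (2.843,8.75) -> (-8.699,6.296) [heading=192, move]
  FD 14.7: (-8.699,6.296) -> (-23.078,3.24) [heading=192, move]
  -- iteration 2/4 --
  LT 120: heading 192 -> 312
  FD 11.8: (-23.078,3.24) -> (-15.182,-5.529) [heading=312, move]
  FD 14.7: (-15.182,-5.529) -> (-5.346,-16.453) [heading=312, move]
  -- iteration 3/4 --
  LT 120: heading 312 -> 72
  FD 11.8: (-5.346,-16.453) -> (-1.7,-5.231) [heading=72, move]
  FD 14.7: (-1.7,-5.231) -> (2.843,8.75) [heading=72, move]
  -- iteration 4/4 --
  LT 120: heading 72 -> 192
  FD 11.8: (2.843,8.75) -> (-8.699,6.296) [heading=192, move]
  FD 14.7: (-8.699,6.296) -> (-23.078,3.24) [heading=192, move]
]
FD 4.8: (-23.078,3.24) -> (-27.773,2.242) [heading=192, move]
BK 9.1: (-27.773,2.242) -> (-18.872,4.134) [heading=192, move]
FD 6.7: (-18.872,4.134) -> (-25.426,2.741) [heading=192, move]
FD 6: (-25.426,2.741) -> (-31.294,1.494) [heading=192, move]
RT 72: heading 192 -> 120
Final: pos=(-31.294,1.494), heading=120, 1 segment(s) drawn

Answer: 120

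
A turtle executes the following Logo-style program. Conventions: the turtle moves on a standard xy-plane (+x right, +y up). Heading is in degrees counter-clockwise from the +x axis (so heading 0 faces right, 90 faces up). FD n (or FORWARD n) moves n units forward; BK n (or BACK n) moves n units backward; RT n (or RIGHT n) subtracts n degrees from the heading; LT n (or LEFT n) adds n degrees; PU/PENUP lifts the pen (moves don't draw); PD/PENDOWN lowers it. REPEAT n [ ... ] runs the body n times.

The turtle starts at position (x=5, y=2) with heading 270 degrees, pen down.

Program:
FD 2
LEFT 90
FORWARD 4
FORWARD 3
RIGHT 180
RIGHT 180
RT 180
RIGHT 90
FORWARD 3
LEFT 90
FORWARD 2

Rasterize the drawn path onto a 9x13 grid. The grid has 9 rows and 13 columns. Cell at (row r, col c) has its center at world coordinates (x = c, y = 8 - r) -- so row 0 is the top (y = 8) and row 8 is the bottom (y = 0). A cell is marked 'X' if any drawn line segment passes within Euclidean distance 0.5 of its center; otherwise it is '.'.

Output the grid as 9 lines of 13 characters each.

Answer: .............
.............
.............
.............
.............
..........XXX
.....X......X
.....X......X
.....XXXXXXXX

Derivation:
Segment 0: (5,2) -> (5,0)
Segment 1: (5,0) -> (9,-0)
Segment 2: (9,-0) -> (12,-0)
Segment 3: (12,-0) -> (12,3)
Segment 4: (12,3) -> (10,3)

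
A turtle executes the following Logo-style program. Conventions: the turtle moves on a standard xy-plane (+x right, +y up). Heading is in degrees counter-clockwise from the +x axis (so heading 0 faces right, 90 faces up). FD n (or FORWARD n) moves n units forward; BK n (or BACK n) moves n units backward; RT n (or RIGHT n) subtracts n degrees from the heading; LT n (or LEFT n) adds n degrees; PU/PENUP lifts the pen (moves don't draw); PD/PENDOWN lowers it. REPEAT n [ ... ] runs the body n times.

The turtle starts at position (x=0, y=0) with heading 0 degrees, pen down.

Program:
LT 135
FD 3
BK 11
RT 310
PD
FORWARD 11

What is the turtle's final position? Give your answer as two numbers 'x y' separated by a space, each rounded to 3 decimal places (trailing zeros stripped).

Executing turtle program step by step:
Start: pos=(0,0), heading=0, pen down
LT 135: heading 0 -> 135
FD 3: (0,0) -> (-2.121,2.121) [heading=135, draw]
BK 11: (-2.121,2.121) -> (5.657,-5.657) [heading=135, draw]
RT 310: heading 135 -> 185
PD: pen down
FD 11: (5.657,-5.657) -> (-5.301,-6.616) [heading=185, draw]
Final: pos=(-5.301,-6.616), heading=185, 3 segment(s) drawn

Answer: -5.301 -6.616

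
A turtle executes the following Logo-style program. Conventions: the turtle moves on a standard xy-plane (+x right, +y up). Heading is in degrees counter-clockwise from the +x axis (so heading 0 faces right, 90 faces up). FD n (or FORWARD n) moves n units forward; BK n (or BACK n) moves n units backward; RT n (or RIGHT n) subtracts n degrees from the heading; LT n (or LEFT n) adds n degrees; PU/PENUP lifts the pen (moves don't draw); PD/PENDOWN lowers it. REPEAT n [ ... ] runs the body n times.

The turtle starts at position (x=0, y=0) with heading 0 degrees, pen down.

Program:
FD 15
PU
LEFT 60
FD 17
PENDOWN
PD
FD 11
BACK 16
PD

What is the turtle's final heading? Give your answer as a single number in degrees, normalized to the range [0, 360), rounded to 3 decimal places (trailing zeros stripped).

Answer: 60

Derivation:
Executing turtle program step by step:
Start: pos=(0,0), heading=0, pen down
FD 15: (0,0) -> (15,0) [heading=0, draw]
PU: pen up
LT 60: heading 0 -> 60
FD 17: (15,0) -> (23.5,14.722) [heading=60, move]
PD: pen down
PD: pen down
FD 11: (23.5,14.722) -> (29,24.249) [heading=60, draw]
BK 16: (29,24.249) -> (21,10.392) [heading=60, draw]
PD: pen down
Final: pos=(21,10.392), heading=60, 3 segment(s) drawn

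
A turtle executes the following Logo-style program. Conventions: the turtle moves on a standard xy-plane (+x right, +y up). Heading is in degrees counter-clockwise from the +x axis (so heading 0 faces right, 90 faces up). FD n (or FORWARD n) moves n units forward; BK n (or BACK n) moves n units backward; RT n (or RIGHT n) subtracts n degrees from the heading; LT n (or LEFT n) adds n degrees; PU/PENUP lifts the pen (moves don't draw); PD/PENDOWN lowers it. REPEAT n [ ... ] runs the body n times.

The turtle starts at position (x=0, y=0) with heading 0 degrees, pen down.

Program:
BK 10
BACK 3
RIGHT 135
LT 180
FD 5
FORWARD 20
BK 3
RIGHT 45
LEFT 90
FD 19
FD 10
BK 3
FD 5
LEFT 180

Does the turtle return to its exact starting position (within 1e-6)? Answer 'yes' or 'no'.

Executing turtle program step by step:
Start: pos=(0,0), heading=0, pen down
BK 10: (0,0) -> (-10,0) [heading=0, draw]
BK 3: (-10,0) -> (-13,0) [heading=0, draw]
RT 135: heading 0 -> 225
LT 180: heading 225 -> 45
FD 5: (-13,0) -> (-9.464,3.536) [heading=45, draw]
FD 20: (-9.464,3.536) -> (4.678,17.678) [heading=45, draw]
BK 3: (4.678,17.678) -> (2.556,15.556) [heading=45, draw]
RT 45: heading 45 -> 0
LT 90: heading 0 -> 90
FD 19: (2.556,15.556) -> (2.556,34.556) [heading=90, draw]
FD 10: (2.556,34.556) -> (2.556,44.556) [heading=90, draw]
BK 3: (2.556,44.556) -> (2.556,41.556) [heading=90, draw]
FD 5: (2.556,41.556) -> (2.556,46.556) [heading=90, draw]
LT 180: heading 90 -> 270
Final: pos=(2.556,46.556), heading=270, 9 segment(s) drawn

Start position: (0, 0)
Final position: (2.556, 46.556)
Distance = 46.626; >= 1e-6 -> NOT closed

Answer: no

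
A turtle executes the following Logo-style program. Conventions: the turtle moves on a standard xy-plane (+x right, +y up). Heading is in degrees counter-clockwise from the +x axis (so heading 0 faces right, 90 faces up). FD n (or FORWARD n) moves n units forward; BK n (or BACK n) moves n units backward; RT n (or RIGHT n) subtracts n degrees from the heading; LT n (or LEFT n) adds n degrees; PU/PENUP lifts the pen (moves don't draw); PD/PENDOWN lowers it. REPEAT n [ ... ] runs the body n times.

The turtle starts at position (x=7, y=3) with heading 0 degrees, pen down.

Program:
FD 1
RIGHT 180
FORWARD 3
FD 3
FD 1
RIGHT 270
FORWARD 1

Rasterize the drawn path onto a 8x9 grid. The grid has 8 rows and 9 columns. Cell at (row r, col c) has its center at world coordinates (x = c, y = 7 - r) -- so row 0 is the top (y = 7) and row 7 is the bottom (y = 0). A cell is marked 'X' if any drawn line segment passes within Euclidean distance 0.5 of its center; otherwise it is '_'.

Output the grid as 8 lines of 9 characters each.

Answer: _________
_________
_________
_________
_XXXXXXXX
_X_______
_________
_________

Derivation:
Segment 0: (7,3) -> (8,3)
Segment 1: (8,3) -> (5,3)
Segment 2: (5,3) -> (2,3)
Segment 3: (2,3) -> (1,3)
Segment 4: (1,3) -> (1,2)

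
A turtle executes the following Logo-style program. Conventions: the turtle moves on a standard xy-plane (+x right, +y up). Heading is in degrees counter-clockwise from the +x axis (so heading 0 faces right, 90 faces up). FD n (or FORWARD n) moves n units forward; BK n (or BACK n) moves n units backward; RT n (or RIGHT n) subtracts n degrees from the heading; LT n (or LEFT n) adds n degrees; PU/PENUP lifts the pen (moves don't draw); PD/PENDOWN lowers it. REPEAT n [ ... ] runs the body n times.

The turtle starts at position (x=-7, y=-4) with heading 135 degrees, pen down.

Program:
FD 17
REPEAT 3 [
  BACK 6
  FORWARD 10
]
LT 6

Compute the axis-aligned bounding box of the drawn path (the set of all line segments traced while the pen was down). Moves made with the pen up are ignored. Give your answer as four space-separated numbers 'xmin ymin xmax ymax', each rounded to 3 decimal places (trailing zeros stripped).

Answer: -27.506 -4 -7 16.506

Derivation:
Executing turtle program step by step:
Start: pos=(-7,-4), heading=135, pen down
FD 17: (-7,-4) -> (-19.021,8.021) [heading=135, draw]
REPEAT 3 [
  -- iteration 1/3 --
  BK 6: (-19.021,8.021) -> (-14.778,3.778) [heading=135, draw]
  FD 10: (-14.778,3.778) -> (-21.849,10.849) [heading=135, draw]
  -- iteration 2/3 --
  BK 6: (-21.849,10.849) -> (-17.607,6.607) [heading=135, draw]
  FD 10: (-17.607,6.607) -> (-24.678,13.678) [heading=135, draw]
  -- iteration 3/3 --
  BK 6: (-24.678,13.678) -> (-20.435,9.435) [heading=135, draw]
  FD 10: (-20.435,9.435) -> (-27.506,16.506) [heading=135, draw]
]
LT 6: heading 135 -> 141
Final: pos=(-27.506,16.506), heading=141, 7 segment(s) drawn

Segment endpoints: x in {-27.506, -24.678, -21.849, -20.435, -19.021, -17.607, -14.778, -7}, y in {-4, 3.778, 6.607, 8.021, 9.435, 10.849, 13.678, 16.506}
xmin=-27.506, ymin=-4, xmax=-7, ymax=16.506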